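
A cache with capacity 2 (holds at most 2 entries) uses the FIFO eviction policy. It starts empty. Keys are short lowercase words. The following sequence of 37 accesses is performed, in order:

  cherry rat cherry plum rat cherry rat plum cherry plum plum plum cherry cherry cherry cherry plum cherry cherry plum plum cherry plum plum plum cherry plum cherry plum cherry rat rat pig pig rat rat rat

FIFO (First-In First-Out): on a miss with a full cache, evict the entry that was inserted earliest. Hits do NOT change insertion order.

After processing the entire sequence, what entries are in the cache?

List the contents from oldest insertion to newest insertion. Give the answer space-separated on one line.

FIFO simulation (capacity=2):
  1. access cherry: MISS. Cache (old->new): [cherry]
  2. access rat: MISS. Cache (old->new): [cherry rat]
  3. access cherry: HIT. Cache (old->new): [cherry rat]
  4. access plum: MISS, evict cherry. Cache (old->new): [rat plum]
  5. access rat: HIT. Cache (old->new): [rat plum]
  6. access cherry: MISS, evict rat. Cache (old->new): [plum cherry]
  7. access rat: MISS, evict plum. Cache (old->new): [cherry rat]
  8. access plum: MISS, evict cherry. Cache (old->new): [rat plum]
  9. access cherry: MISS, evict rat. Cache (old->new): [plum cherry]
  10. access plum: HIT. Cache (old->new): [plum cherry]
  11. access plum: HIT. Cache (old->new): [plum cherry]
  12. access plum: HIT. Cache (old->new): [plum cherry]
  13. access cherry: HIT. Cache (old->new): [plum cherry]
  14. access cherry: HIT. Cache (old->new): [plum cherry]
  15. access cherry: HIT. Cache (old->new): [plum cherry]
  16. access cherry: HIT. Cache (old->new): [plum cherry]
  17. access plum: HIT. Cache (old->new): [plum cherry]
  18. access cherry: HIT. Cache (old->new): [plum cherry]
  19. access cherry: HIT. Cache (old->new): [plum cherry]
  20. access plum: HIT. Cache (old->new): [plum cherry]
  21. access plum: HIT. Cache (old->new): [plum cherry]
  22. access cherry: HIT. Cache (old->new): [plum cherry]
  23. access plum: HIT. Cache (old->new): [plum cherry]
  24. access plum: HIT. Cache (old->new): [plum cherry]
  25. access plum: HIT. Cache (old->new): [plum cherry]
  26. access cherry: HIT. Cache (old->new): [plum cherry]
  27. access plum: HIT. Cache (old->new): [plum cherry]
  28. access cherry: HIT. Cache (old->new): [plum cherry]
  29. access plum: HIT. Cache (old->new): [plum cherry]
  30. access cherry: HIT. Cache (old->new): [plum cherry]
  31. access rat: MISS, evict plum. Cache (old->new): [cherry rat]
  32. access rat: HIT. Cache (old->new): [cherry rat]
  33. access pig: MISS, evict cherry. Cache (old->new): [rat pig]
  34. access pig: HIT. Cache (old->new): [rat pig]
  35. access rat: HIT. Cache (old->new): [rat pig]
  36. access rat: HIT. Cache (old->new): [rat pig]
  37. access rat: HIT. Cache (old->new): [rat pig]
Total: 28 hits, 9 misses, 7 evictions

Answer: rat pig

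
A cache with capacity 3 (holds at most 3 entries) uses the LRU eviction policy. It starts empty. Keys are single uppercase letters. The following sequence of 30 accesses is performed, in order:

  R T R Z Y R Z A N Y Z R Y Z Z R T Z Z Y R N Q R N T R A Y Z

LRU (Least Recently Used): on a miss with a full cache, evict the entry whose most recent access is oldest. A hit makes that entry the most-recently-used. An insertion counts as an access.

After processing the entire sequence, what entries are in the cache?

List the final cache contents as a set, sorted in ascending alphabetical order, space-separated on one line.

Answer: A Y Z

Derivation:
LRU simulation (capacity=3):
  1. access R: MISS. Cache (LRU->MRU): [R]
  2. access T: MISS. Cache (LRU->MRU): [R T]
  3. access R: HIT. Cache (LRU->MRU): [T R]
  4. access Z: MISS. Cache (LRU->MRU): [T R Z]
  5. access Y: MISS, evict T. Cache (LRU->MRU): [R Z Y]
  6. access R: HIT. Cache (LRU->MRU): [Z Y R]
  7. access Z: HIT. Cache (LRU->MRU): [Y R Z]
  8. access A: MISS, evict Y. Cache (LRU->MRU): [R Z A]
  9. access N: MISS, evict R. Cache (LRU->MRU): [Z A N]
  10. access Y: MISS, evict Z. Cache (LRU->MRU): [A N Y]
  11. access Z: MISS, evict A. Cache (LRU->MRU): [N Y Z]
  12. access R: MISS, evict N. Cache (LRU->MRU): [Y Z R]
  13. access Y: HIT. Cache (LRU->MRU): [Z R Y]
  14. access Z: HIT. Cache (LRU->MRU): [R Y Z]
  15. access Z: HIT. Cache (LRU->MRU): [R Y Z]
  16. access R: HIT. Cache (LRU->MRU): [Y Z R]
  17. access T: MISS, evict Y. Cache (LRU->MRU): [Z R T]
  18. access Z: HIT. Cache (LRU->MRU): [R T Z]
  19. access Z: HIT. Cache (LRU->MRU): [R T Z]
  20. access Y: MISS, evict R. Cache (LRU->MRU): [T Z Y]
  21. access R: MISS, evict T. Cache (LRU->MRU): [Z Y R]
  22. access N: MISS, evict Z. Cache (LRU->MRU): [Y R N]
  23. access Q: MISS, evict Y. Cache (LRU->MRU): [R N Q]
  24. access R: HIT. Cache (LRU->MRU): [N Q R]
  25. access N: HIT. Cache (LRU->MRU): [Q R N]
  26. access T: MISS, evict Q. Cache (LRU->MRU): [R N T]
  27. access R: HIT. Cache (LRU->MRU): [N T R]
  28. access A: MISS, evict N. Cache (LRU->MRU): [T R A]
  29. access Y: MISS, evict T. Cache (LRU->MRU): [R A Y]
  30. access Z: MISS, evict R. Cache (LRU->MRU): [A Y Z]
Total: 12 hits, 18 misses, 15 evictions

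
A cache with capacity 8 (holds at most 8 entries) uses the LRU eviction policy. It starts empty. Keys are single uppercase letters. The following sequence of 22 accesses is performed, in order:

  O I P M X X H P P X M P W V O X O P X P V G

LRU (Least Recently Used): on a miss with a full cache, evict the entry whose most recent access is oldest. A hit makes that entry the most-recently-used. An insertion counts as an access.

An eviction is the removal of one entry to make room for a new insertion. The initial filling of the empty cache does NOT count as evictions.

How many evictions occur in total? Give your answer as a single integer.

Answer: 1

Derivation:
LRU simulation (capacity=8):
  1. access O: MISS. Cache (LRU->MRU): [O]
  2. access I: MISS. Cache (LRU->MRU): [O I]
  3. access P: MISS. Cache (LRU->MRU): [O I P]
  4. access M: MISS. Cache (LRU->MRU): [O I P M]
  5. access X: MISS. Cache (LRU->MRU): [O I P M X]
  6. access X: HIT. Cache (LRU->MRU): [O I P M X]
  7. access H: MISS. Cache (LRU->MRU): [O I P M X H]
  8. access P: HIT. Cache (LRU->MRU): [O I M X H P]
  9. access P: HIT. Cache (LRU->MRU): [O I M X H P]
  10. access X: HIT. Cache (LRU->MRU): [O I M H P X]
  11. access M: HIT. Cache (LRU->MRU): [O I H P X M]
  12. access P: HIT. Cache (LRU->MRU): [O I H X M P]
  13. access W: MISS. Cache (LRU->MRU): [O I H X M P W]
  14. access V: MISS. Cache (LRU->MRU): [O I H X M P W V]
  15. access O: HIT. Cache (LRU->MRU): [I H X M P W V O]
  16. access X: HIT. Cache (LRU->MRU): [I H M P W V O X]
  17. access O: HIT. Cache (LRU->MRU): [I H M P W V X O]
  18. access P: HIT. Cache (LRU->MRU): [I H M W V X O P]
  19. access X: HIT. Cache (LRU->MRU): [I H M W V O P X]
  20. access P: HIT. Cache (LRU->MRU): [I H M W V O X P]
  21. access V: HIT. Cache (LRU->MRU): [I H M W O X P V]
  22. access G: MISS, evict I. Cache (LRU->MRU): [H M W O X P V G]
Total: 13 hits, 9 misses, 1 evictions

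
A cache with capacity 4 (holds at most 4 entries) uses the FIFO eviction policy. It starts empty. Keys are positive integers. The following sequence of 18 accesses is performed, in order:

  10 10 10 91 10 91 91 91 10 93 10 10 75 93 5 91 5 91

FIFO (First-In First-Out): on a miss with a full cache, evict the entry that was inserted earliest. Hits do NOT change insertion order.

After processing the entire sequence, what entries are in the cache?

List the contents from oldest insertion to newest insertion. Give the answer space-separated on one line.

FIFO simulation (capacity=4):
  1. access 10: MISS. Cache (old->new): [10]
  2. access 10: HIT. Cache (old->new): [10]
  3. access 10: HIT. Cache (old->new): [10]
  4. access 91: MISS. Cache (old->new): [10 91]
  5. access 10: HIT. Cache (old->new): [10 91]
  6. access 91: HIT. Cache (old->new): [10 91]
  7. access 91: HIT. Cache (old->new): [10 91]
  8. access 91: HIT. Cache (old->new): [10 91]
  9. access 10: HIT. Cache (old->new): [10 91]
  10. access 93: MISS. Cache (old->new): [10 91 93]
  11. access 10: HIT. Cache (old->new): [10 91 93]
  12. access 10: HIT. Cache (old->new): [10 91 93]
  13. access 75: MISS. Cache (old->new): [10 91 93 75]
  14. access 93: HIT. Cache (old->new): [10 91 93 75]
  15. access 5: MISS, evict 10. Cache (old->new): [91 93 75 5]
  16. access 91: HIT. Cache (old->new): [91 93 75 5]
  17. access 5: HIT. Cache (old->new): [91 93 75 5]
  18. access 91: HIT. Cache (old->new): [91 93 75 5]
Total: 13 hits, 5 misses, 1 evictions

Answer: 91 93 75 5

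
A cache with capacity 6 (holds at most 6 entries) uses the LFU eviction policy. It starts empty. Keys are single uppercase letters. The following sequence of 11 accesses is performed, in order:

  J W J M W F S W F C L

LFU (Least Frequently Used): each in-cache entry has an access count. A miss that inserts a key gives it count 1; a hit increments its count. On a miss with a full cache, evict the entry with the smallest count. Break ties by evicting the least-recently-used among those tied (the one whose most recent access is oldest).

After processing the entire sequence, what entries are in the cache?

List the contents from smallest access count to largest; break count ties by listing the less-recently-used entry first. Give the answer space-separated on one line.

Answer: S C L J F W

Derivation:
LFU simulation (capacity=6):
  1. access J: MISS. Cache: [J(c=1)]
  2. access W: MISS. Cache: [J(c=1) W(c=1)]
  3. access J: HIT, count now 2. Cache: [W(c=1) J(c=2)]
  4. access M: MISS. Cache: [W(c=1) M(c=1) J(c=2)]
  5. access W: HIT, count now 2. Cache: [M(c=1) J(c=2) W(c=2)]
  6. access F: MISS. Cache: [M(c=1) F(c=1) J(c=2) W(c=2)]
  7. access S: MISS. Cache: [M(c=1) F(c=1) S(c=1) J(c=2) W(c=2)]
  8. access W: HIT, count now 3. Cache: [M(c=1) F(c=1) S(c=1) J(c=2) W(c=3)]
  9. access F: HIT, count now 2. Cache: [M(c=1) S(c=1) J(c=2) F(c=2) W(c=3)]
  10. access C: MISS. Cache: [M(c=1) S(c=1) C(c=1) J(c=2) F(c=2) W(c=3)]
  11. access L: MISS, evict M(c=1). Cache: [S(c=1) C(c=1) L(c=1) J(c=2) F(c=2) W(c=3)]
Total: 4 hits, 7 misses, 1 evictions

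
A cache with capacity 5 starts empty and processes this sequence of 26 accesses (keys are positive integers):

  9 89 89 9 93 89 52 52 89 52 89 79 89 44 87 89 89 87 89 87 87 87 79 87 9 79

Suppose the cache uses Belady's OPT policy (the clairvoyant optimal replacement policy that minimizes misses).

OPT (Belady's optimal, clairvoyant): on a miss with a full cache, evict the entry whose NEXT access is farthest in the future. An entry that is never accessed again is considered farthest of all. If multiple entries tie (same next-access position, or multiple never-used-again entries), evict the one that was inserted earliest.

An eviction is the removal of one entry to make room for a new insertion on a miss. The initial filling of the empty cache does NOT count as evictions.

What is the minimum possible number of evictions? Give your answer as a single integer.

OPT (Belady) simulation (capacity=5):
  1. access 9: MISS. Cache: [9]
  2. access 89: MISS. Cache: [9 89]
  3. access 89: HIT. Next use of 89: step 6. Cache: [9 89]
  4. access 9: HIT. Next use of 9: step 25. Cache: [9 89]
  5. access 93: MISS. Cache: [9 89 93]
  6. access 89: HIT. Next use of 89: step 9. Cache: [9 89 93]
  7. access 52: MISS. Cache: [9 89 93 52]
  8. access 52: HIT. Next use of 52: step 10. Cache: [9 89 93 52]
  9. access 89: HIT. Next use of 89: step 11. Cache: [9 89 93 52]
  10. access 52: HIT. Next use of 52: never. Cache: [9 89 93 52]
  11. access 89: HIT. Next use of 89: step 13. Cache: [9 89 93 52]
  12. access 79: MISS. Cache: [9 89 93 52 79]
  13. access 89: HIT. Next use of 89: step 16. Cache: [9 89 93 52 79]
  14. access 44: MISS, evict 93 (next use: never). Cache: [9 89 52 79 44]
  15. access 87: MISS, evict 52 (next use: never). Cache: [9 89 79 44 87]
  16. access 89: HIT. Next use of 89: step 17. Cache: [9 89 79 44 87]
  17. access 89: HIT. Next use of 89: step 19. Cache: [9 89 79 44 87]
  18. access 87: HIT. Next use of 87: step 20. Cache: [9 89 79 44 87]
  19. access 89: HIT. Next use of 89: never. Cache: [9 89 79 44 87]
  20. access 87: HIT. Next use of 87: step 21. Cache: [9 89 79 44 87]
  21. access 87: HIT. Next use of 87: step 22. Cache: [9 89 79 44 87]
  22. access 87: HIT. Next use of 87: step 24. Cache: [9 89 79 44 87]
  23. access 79: HIT. Next use of 79: step 26. Cache: [9 89 79 44 87]
  24. access 87: HIT. Next use of 87: never. Cache: [9 89 79 44 87]
  25. access 9: HIT. Next use of 9: never. Cache: [9 89 79 44 87]
  26. access 79: HIT. Next use of 79: never. Cache: [9 89 79 44 87]
Total: 19 hits, 7 misses, 2 evictions

Answer: 2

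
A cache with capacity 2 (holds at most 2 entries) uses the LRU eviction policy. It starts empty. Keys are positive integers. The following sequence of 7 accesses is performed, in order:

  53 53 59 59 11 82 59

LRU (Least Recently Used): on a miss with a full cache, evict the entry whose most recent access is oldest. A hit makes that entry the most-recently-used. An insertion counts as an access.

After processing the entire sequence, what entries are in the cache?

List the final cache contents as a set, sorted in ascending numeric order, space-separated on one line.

Answer: 59 82

Derivation:
LRU simulation (capacity=2):
  1. access 53: MISS. Cache (LRU->MRU): [53]
  2. access 53: HIT. Cache (LRU->MRU): [53]
  3. access 59: MISS. Cache (LRU->MRU): [53 59]
  4. access 59: HIT. Cache (LRU->MRU): [53 59]
  5. access 11: MISS, evict 53. Cache (LRU->MRU): [59 11]
  6. access 82: MISS, evict 59. Cache (LRU->MRU): [11 82]
  7. access 59: MISS, evict 11. Cache (LRU->MRU): [82 59]
Total: 2 hits, 5 misses, 3 evictions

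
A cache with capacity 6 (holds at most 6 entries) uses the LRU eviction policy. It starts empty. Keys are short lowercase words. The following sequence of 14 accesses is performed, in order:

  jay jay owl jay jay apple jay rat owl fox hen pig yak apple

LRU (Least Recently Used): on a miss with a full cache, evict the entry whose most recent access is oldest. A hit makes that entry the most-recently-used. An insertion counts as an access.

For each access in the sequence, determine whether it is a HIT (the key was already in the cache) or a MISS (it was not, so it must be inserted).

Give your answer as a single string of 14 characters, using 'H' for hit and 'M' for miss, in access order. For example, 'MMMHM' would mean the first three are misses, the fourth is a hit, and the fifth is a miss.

Answer: MHMHHMHMHMMMMM

Derivation:
LRU simulation (capacity=6):
  1. access jay: MISS. Cache (LRU->MRU): [jay]
  2. access jay: HIT. Cache (LRU->MRU): [jay]
  3. access owl: MISS. Cache (LRU->MRU): [jay owl]
  4. access jay: HIT. Cache (LRU->MRU): [owl jay]
  5. access jay: HIT. Cache (LRU->MRU): [owl jay]
  6. access apple: MISS. Cache (LRU->MRU): [owl jay apple]
  7. access jay: HIT. Cache (LRU->MRU): [owl apple jay]
  8. access rat: MISS. Cache (LRU->MRU): [owl apple jay rat]
  9. access owl: HIT. Cache (LRU->MRU): [apple jay rat owl]
  10. access fox: MISS. Cache (LRU->MRU): [apple jay rat owl fox]
  11. access hen: MISS. Cache (LRU->MRU): [apple jay rat owl fox hen]
  12. access pig: MISS, evict apple. Cache (LRU->MRU): [jay rat owl fox hen pig]
  13. access yak: MISS, evict jay. Cache (LRU->MRU): [rat owl fox hen pig yak]
  14. access apple: MISS, evict rat. Cache (LRU->MRU): [owl fox hen pig yak apple]
Total: 5 hits, 9 misses, 3 evictions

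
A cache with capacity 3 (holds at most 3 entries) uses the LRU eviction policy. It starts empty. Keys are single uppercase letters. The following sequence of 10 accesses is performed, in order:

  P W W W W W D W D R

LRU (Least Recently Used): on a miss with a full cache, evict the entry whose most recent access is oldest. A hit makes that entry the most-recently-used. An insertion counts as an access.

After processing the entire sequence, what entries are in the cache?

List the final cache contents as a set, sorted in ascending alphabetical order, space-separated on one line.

LRU simulation (capacity=3):
  1. access P: MISS. Cache (LRU->MRU): [P]
  2. access W: MISS. Cache (LRU->MRU): [P W]
  3. access W: HIT. Cache (LRU->MRU): [P W]
  4. access W: HIT. Cache (LRU->MRU): [P W]
  5. access W: HIT. Cache (LRU->MRU): [P W]
  6. access W: HIT. Cache (LRU->MRU): [P W]
  7. access D: MISS. Cache (LRU->MRU): [P W D]
  8. access W: HIT. Cache (LRU->MRU): [P D W]
  9. access D: HIT. Cache (LRU->MRU): [P W D]
  10. access R: MISS, evict P. Cache (LRU->MRU): [W D R]
Total: 6 hits, 4 misses, 1 evictions

Answer: D R W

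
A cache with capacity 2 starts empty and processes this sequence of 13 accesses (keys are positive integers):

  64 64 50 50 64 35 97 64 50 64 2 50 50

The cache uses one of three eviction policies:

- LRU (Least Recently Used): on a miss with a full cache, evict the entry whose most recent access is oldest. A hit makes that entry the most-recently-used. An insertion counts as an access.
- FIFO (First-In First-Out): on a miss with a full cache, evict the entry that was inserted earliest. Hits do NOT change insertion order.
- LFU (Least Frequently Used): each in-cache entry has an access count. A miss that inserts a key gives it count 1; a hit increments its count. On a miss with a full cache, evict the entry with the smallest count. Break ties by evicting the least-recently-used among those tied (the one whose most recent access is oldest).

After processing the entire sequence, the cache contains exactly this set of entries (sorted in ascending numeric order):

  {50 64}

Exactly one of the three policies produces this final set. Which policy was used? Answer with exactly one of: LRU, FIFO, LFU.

Answer: LFU

Derivation:
Simulating under each policy and comparing final sets:
  LRU: final set = {2 50} -> differs
  FIFO: final set = {2 50} -> differs
  LFU: final set = {50 64} -> MATCHES target
Only LFU produces the target set.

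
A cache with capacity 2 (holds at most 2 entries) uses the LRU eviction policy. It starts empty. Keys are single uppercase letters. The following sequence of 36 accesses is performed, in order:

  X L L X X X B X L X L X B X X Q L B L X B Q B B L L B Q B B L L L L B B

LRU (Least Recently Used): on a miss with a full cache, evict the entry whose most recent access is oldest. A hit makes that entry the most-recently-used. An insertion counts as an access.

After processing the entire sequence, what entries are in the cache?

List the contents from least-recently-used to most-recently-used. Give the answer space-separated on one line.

LRU simulation (capacity=2):
  1. access X: MISS. Cache (LRU->MRU): [X]
  2. access L: MISS. Cache (LRU->MRU): [X L]
  3. access L: HIT. Cache (LRU->MRU): [X L]
  4. access X: HIT. Cache (LRU->MRU): [L X]
  5. access X: HIT. Cache (LRU->MRU): [L X]
  6. access X: HIT. Cache (LRU->MRU): [L X]
  7. access B: MISS, evict L. Cache (LRU->MRU): [X B]
  8. access X: HIT. Cache (LRU->MRU): [B X]
  9. access L: MISS, evict B. Cache (LRU->MRU): [X L]
  10. access X: HIT. Cache (LRU->MRU): [L X]
  11. access L: HIT. Cache (LRU->MRU): [X L]
  12. access X: HIT. Cache (LRU->MRU): [L X]
  13. access B: MISS, evict L. Cache (LRU->MRU): [X B]
  14. access X: HIT. Cache (LRU->MRU): [B X]
  15. access X: HIT. Cache (LRU->MRU): [B X]
  16. access Q: MISS, evict B. Cache (LRU->MRU): [X Q]
  17. access L: MISS, evict X. Cache (LRU->MRU): [Q L]
  18. access B: MISS, evict Q. Cache (LRU->MRU): [L B]
  19. access L: HIT. Cache (LRU->MRU): [B L]
  20. access X: MISS, evict B. Cache (LRU->MRU): [L X]
  21. access B: MISS, evict L. Cache (LRU->MRU): [X B]
  22. access Q: MISS, evict X. Cache (LRU->MRU): [B Q]
  23. access B: HIT. Cache (LRU->MRU): [Q B]
  24. access B: HIT. Cache (LRU->MRU): [Q B]
  25. access L: MISS, evict Q. Cache (LRU->MRU): [B L]
  26. access L: HIT. Cache (LRU->MRU): [B L]
  27. access B: HIT. Cache (LRU->MRU): [L B]
  28. access Q: MISS, evict L. Cache (LRU->MRU): [B Q]
  29. access B: HIT. Cache (LRU->MRU): [Q B]
  30. access B: HIT. Cache (LRU->MRU): [Q B]
  31. access L: MISS, evict Q. Cache (LRU->MRU): [B L]
  32. access L: HIT. Cache (LRU->MRU): [B L]
  33. access L: HIT. Cache (LRU->MRU): [B L]
  34. access L: HIT. Cache (LRU->MRU): [B L]
  35. access B: HIT. Cache (LRU->MRU): [L B]
  36. access B: HIT. Cache (LRU->MRU): [L B]
Total: 22 hits, 14 misses, 12 evictions

Answer: L B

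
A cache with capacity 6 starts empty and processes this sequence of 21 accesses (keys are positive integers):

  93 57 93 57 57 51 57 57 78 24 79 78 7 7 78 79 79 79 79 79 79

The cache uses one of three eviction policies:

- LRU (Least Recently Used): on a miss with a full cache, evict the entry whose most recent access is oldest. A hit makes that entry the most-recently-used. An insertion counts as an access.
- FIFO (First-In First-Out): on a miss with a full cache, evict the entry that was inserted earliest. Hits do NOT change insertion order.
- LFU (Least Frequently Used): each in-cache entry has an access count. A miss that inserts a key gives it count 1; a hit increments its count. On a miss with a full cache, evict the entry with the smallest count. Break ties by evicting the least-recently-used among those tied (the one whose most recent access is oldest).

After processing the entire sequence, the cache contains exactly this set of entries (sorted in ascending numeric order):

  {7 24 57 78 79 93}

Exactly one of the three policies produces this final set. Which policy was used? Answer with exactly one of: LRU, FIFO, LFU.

Answer: LFU

Derivation:
Simulating under each policy and comparing final sets:
  LRU: final set = {7 24 51 57 78 79} -> differs
  FIFO: final set = {7 24 51 57 78 79} -> differs
  LFU: final set = {7 24 57 78 79 93} -> MATCHES target
Only LFU produces the target set.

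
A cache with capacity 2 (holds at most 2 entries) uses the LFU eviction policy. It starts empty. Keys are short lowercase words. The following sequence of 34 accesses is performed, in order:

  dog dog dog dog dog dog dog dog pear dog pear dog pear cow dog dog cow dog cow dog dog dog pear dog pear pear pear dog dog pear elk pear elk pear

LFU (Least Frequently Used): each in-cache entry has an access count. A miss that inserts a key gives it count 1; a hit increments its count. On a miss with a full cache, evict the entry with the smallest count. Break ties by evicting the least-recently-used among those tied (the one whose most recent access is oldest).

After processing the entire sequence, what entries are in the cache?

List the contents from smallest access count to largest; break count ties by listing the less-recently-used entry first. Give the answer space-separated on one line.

LFU simulation (capacity=2):
  1. access dog: MISS. Cache: [dog(c=1)]
  2. access dog: HIT, count now 2. Cache: [dog(c=2)]
  3. access dog: HIT, count now 3. Cache: [dog(c=3)]
  4. access dog: HIT, count now 4. Cache: [dog(c=4)]
  5. access dog: HIT, count now 5. Cache: [dog(c=5)]
  6. access dog: HIT, count now 6. Cache: [dog(c=6)]
  7. access dog: HIT, count now 7. Cache: [dog(c=7)]
  8. access dog: HIT, count now 8. Cache: [dog(c=8)]
  9. access pear: MISS. Cache: [pear(c=1) dog(c=8)]
  10. access dog: HIT, count now 9. Cache: [pear(c=1) dog(c=9)]
  11. access pear: HIT, count now 2. Cache: [pear(c=2) dog(c=9)]
  12. access dog: HIT, count now 10. Cache: [pear(c=2) dog(c=10)]
  13. access pear: HIT, count now 3. Cache: [pear(c=3) dog(c=10)]
  14. access cow: MISS, evict pear(c=3). Cache: [cow(c=1) dog(c=10)]
  15. access dog: HIT, count now 11. Cache: [cow(c=1) dog(c=11)]
  16. access dog: HIT, count now 12. Cache: [cow(c=1) dog(c=12)]
  17. access cow: HIT, count now 2. Cache: [cow(c=2) dog(c=12)]
  18. access dog: HIT, count now 13. Cache: [cow(c=2) dog(c=13)]
  19. access cow: HIT, count now 3. Cache: [cow(c=3) dog(c=13)]
  20. access dog: HIT, count now 14. Cache: [cow(c=3) dog(c=14)]
  21. access dog: HIT, count now 15. Cache: [cow(c=3) dog(c=15)]
  22. access dog: HIT, count now 16. Cache: [cow(c=3) dog(c=16)]
  23. access pear: MISS, evict cow(c=3). Cache: [pear(c=1) dog(c=16)]
  24. access dog: HIT, count now 17. Cache: [pear(c=1) dog(c=17)]
  25. access pear: HIT, count now 2. Cache: [pear(c=2) dog(c=17)]
  26. access pear: HIT, count now 3. Cache: [pear(c=3) dog(c=17)]
  27. access pear: HIT, count now 4. Cache: [pear(c=4) dog(c=17)]
  28. access dog: HIT, count now 18. Cache: [pear(c=4) dog(c=18)]
  29. access dog: HIT, count now 19. Cache: [pear(c=4) dog(c=19)]
  30. access pear: HIT, count now 5. Cache: [pear(c=5) dog(c=19)]
  31. access elk: MISS, evict pear(c=5). Cache: [elk(c=1) dog(c=19)]
  32. access pear: MISS, evict elk(c=1). Cache: [pear(c=1) dog(c=19)]
  33. access elk: MISS, evict pear(c=1). Cache: [elk(c=1) dog(c=19)]
  34. access pear: MISS, evict elk(c=1). Cache: [pear(c=1) dog(c=19)]
Total: 26 hits, 8 misses, 6 evictions

Answer: pear dog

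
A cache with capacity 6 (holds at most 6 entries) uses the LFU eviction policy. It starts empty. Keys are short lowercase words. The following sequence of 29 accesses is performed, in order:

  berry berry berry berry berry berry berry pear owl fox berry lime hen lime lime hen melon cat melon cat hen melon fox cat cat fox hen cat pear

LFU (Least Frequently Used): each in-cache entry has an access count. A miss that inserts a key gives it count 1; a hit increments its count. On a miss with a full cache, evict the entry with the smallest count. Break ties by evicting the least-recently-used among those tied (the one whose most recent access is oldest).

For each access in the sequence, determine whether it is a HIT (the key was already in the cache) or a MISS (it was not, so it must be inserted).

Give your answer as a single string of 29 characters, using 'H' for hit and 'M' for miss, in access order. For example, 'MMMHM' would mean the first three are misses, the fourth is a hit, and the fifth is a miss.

Answer: MHHHHHHMMMHMMHHHMMHHHHHHHHHHM

Derivation:
LFU simulation (capacity=6):
  1. access berry: MISS. Cache: [berry(c=1)]
  2. access berry: HIT, count now 2. Cache: [berry(c=2)]
  3. access berry: HIT, count now 3. Cache: [berry(c=3)]
  4. access berry: HIT, count now 4. Cache: [berry(c=4)]
  5. access berry: HIT, count now 5. Cache: [berry(c=5)]
  6. access berry: HIT, count now 6. Cache: [berry(c=6)]
  7. access berry: HIT, count now 7. Cache: [berry(c=7)]
  8. access pear: MISS. Cache: [pear(c=1) berry(c=7)]
  9. access owl: MISS. Cache: [pear(c=1) owl(c=1) berry(c=7)]
  10. access fox: MISS. Cache: [pear(c=1) owl(c=1) fox(c=1) berry(c=7)]
  11. access berry: HIT, count now 8. Cache: [pear(c=1) owl(c=1) fox(c=1) berry(c=8)]
  12. access lime: MISS. Cache: [pear(c=1) owl(c=1) fox(c=1) lime(c=1) berry(c=8)]
  13. access hen: MISS. Cache: [pear(c=1) owl(c=1) fox(c=1) lime(c=1) hen(c=1) berry(c=8)]
  14. access lime: HIT, count now 2. Cache: [pear(c=1) owl(c=1) fox(c=1) hen(c=1) lime(c=2) berry(c=8)]
  15. access lime: HIT, count now 3. Cache: [pear(c=1) owl(c=1) fox(c=1) hen(c=1) lime(c=3) berry(c=8)]
  16. access hen: HIT, count now 2. Cache: [pear(c=1) owl(c=1) fox(c=1) hen(c=2) lime(c=3) berry(c=8)]
  17. access melon: MISS, evict pear(c=1). Cache: [owl(c=1) fox(c=1) melon(c=1) hen(c=2) lime(c=3) berry(c=8)]
  18. access cat: MISS, evict owl(c=1). Cache: [fox(c=1) melon(c=1) cat(c=1) hen(c=2) lime(c=3) berry(c=8)]
  19. access melon: HIT, count now 2. Cache: [fox(c=1) cat(c=1) hen(c=2) melon(c=2) lime(c=3) berry(c=8)]
  20. access cat: HIT, count now 2. Cache: [fox(c=1) hen(c=2) melon(c=2) cat(c=2) lime(c=3) berry(c=8)]
  21. access hen: HIT, count now 3. Cache: [fox(c=1) melon(c=2) cat(c=2) lime(c=3) hen(c=3) berry(c=8)]
  22. access melon: HIT, count now 3. Cache: [fox(c=1) cat(c=2) lime(c=3) hen(c=3) melon(c=3) berry(c=8)]
  23. access fox: HIT, count now 2. Cache: [cat(c=2) fox(c=2) lime(c=3) hen(c=3) melon(c=3) berry(c=8)]
  24. access cat: HIT, count now 3. Cache: [fox(c=2) lime(c=3) hen(c=3) melon(c=3) cat(c=3) berry(c=8)]
  25. access cat: HIT, count now 4. Cache: [fox(c=2) lime(c=3) hen(c=3) melon(c=3) cat(c=4) berry(c=8)]
  26. access fox: HIT, count now 3. Cache: [lime(c=3) hen(c=3) melon(c=3) fox(c=3) cat(c=4) berry(c=8)]
  27. access hen: HIT, count now 4. Cache: [lime(c=3) melon(c=3) fox(c=3) cat(c=4) hen(c=4) berry(c=8)]
  28. access cat: HIT, count now 5. Cache: [lime(c=3) melon(c=3) fox(c=3) hen(c=4) cat(c=5) berry(c=8)]
  29. access pear: MISS, evict lime(c=3). Cache: [pear(c=1) melon(c=3) fox(c=3) hen(c=4) cat(c=5) berry(c=8)]
Total: 20 hits, 9 misses, 3 evictions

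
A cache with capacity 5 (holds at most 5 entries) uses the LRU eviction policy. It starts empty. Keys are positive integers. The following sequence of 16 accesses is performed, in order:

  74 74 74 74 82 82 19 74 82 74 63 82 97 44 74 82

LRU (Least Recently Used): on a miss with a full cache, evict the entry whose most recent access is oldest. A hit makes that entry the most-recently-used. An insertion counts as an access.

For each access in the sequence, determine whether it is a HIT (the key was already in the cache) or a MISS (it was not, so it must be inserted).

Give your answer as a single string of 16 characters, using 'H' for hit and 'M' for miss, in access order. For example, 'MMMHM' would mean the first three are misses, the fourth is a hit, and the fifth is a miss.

LRU simulation (capacity=5):
  1. access 74: MISS. Cache (LRU->MRU): [74]
  2. access 74: HIT. Cache (LRU->MRU): [74]
  3. access 74: HIT. Cache (LRU->MRU): [74]
  4. access 74: HIT. Cache (LRU->MRU): [74]
  5. access 82: MISS. Cache (LRU->MRU): [74 82]
  6. access 82: HIT. Cache (LRU->MRU): [74 82]
  7. access 19: MISS. Cache (LRU->MRU): [74 82 19]
  8. access 74: HIT. Cache (LRU->MRU): [82 19 74]
  9. access 82: HIT. Cache (LRU->MRU): [19 74 82]
  10. access 74: HIT. Cache (LRU->MRU): [19 82 74]
  11. access 63: MISS. Cache (LRU->MRU): [19 82 74 63]
  12. access 82: HIT. Cache (LRU->MRU): [19 74 63 82]
  13. access 97: MISS. Cache (LRU->MRU): [19 74 63 82 97]
  14. access 44: MISS, evict 19. Cache (LRU->MRU): [74 63 82 97 44]
  15. access 74: HIT. Cache (LRU->MRU): [63 82 97 44 74]
  16. access 82: HIT. Cache (LRU->MRU): [63 97 44 74 82]
Total: 10 hits, 6 misses, 1 evictions

Answer: MHHHMHMHHHMHMMHH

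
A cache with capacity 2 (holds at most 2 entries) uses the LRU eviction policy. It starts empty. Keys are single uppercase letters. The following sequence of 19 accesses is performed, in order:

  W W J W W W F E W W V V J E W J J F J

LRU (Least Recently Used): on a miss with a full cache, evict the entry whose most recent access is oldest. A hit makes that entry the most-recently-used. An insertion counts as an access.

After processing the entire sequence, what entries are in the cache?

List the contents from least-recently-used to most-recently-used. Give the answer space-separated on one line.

Answer: F J

Derivation:
LRU simulation (capacity=2):
  1. access W: MISS. Cache (LRU->MRU): [W]
  2. access W: HIT. Cache (LRU->MRU): [W]
  3. access J: MISS. Cache (LRU->MRU): [W J]
  4. access W: HIT. Cache (LRU->MRU): [J W]
  5. access W: HIT. Cache (LRU->MRU): [J W]
  6. access W: HIT. Cache (LRU->MRU): [J W]
  7. access F: MISS, evict J. Cache (LRU->MRU): [W F]
  8. access E: MISS, evict W. Cache (LRU->MRU): [F E]
  9. access W: MISS, evict F. Cache (LRU->MRU): [E W]
  10. access W: HIT. Cache (LRU->MRU): [E W]
  11. access V: MISS, evict E. Cache (LRU->MRU): [W V]
  12. access V: HIT. Cache (LRU->MRU): [W V]
  13. access J: MISS, evict W. Cache (LRU->MRU): [V J]
  14. access E: MISS, evict V. Cache (LRU->MRU): [J E]
  15. access W: MISS, evict J. Cache (LRU->MRU): [E W]
  16. access J: MISS, evict E. Cache (LRU->MRU): [W J]
  17. access J: HIT. Cache (LRU->MRU): [W J]
  18. access F: MISS, evict W. Cache (LRU->MRU): [J F]
  19. access J: HIT. Cache (LRU->MRU): [F J]
Total: 8 hits, 11 misses, 9 evictions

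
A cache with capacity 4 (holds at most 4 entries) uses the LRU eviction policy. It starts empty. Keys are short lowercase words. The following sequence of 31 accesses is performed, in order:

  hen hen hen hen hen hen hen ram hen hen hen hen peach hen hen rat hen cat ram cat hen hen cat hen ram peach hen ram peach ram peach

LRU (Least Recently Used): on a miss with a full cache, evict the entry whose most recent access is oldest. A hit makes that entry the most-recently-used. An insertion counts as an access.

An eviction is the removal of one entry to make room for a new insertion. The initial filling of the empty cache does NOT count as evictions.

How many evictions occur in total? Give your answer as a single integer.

LRU simulation (capacity=4):
  1. access hen: MISS. Cache (LRU->MRU): [hen]
  2. access hen: HIT. Cache (LRU->MRU): [hen]
  3. access hen: HIT. Cache (LRU->MRU): [hen]
  4. access hen: HIT. Cache (LRU->MRU): [hen]
  5. access hen: HIT. Cache (LRU->MRU): [hen]
  6. access hen: HIT. Cache (LRU->MRU): [hen]
  7. access hen: HIT. Cache (LRU->MRU): [hen]
  8. access ram: MISS. Cache (LRU->MRU): [hen ram]
  9. access hen: HIT. Cache (LRU->MRU): [ram hen]
  10. access hen: HIT. Cache (LRU->MRU): [ram hen]
  11. access hen: HIT. Cache (LRU->MRU): [ram hen]
  12. access hen: HIT. Cache (LRU->MRU): [ram hen]
  13. access peach: MISS. Cache (LRU->MRU): [ram hen peach]
  14. access hen: HIT. Cache (LRU->MRU): [ram peach hen]
  15. access hen: HIT. Cache (LRU->MRU): [ram peach hen]
  16. access rat: MISS. Cache (LRU->MRU): [ram peach hen rat]
  17. access hen: HIT. Cache (LRU->MRU): [ram peach rat hen]
  18. access cat: MISS, evict ram. Cache (LRU->MRU): [peach rat hen cat]
  19. access ram: MISS, evict peach. Cache (LRU->MRU): [rat hen cat ram]
  20. access cat: HIT. Cache (LRU->MRU): [rat hen ram cat]
  21. access hen: HIT. Cache (LRU->MRU): [rat ram cat hen]
  22. access hen: HIT. Cache (LRU->MRU): [rat ram cat hen]
  23. access cat: HIT. Cache (LRU->MRU): [rat ram hen cat]
  24. access hen: HIT. Cache (LRU->MRU): [rat ram cat hen]
  25. access ram: HIT. Cache (LRU->MRU): [rat cat hen ram]
  26. access peach: MISS, evict rat. Cache (LRU->MRU): [cat hen ram peach]
  27. access hen: HIT. Cache (LRU->MRU): [cat ram peach hen]
  28. access ram: HIT. Cache (LRU->MRU): [cat peach hen ram]
  29. access peach: HIT. Cache (LRU->MRU): [cat hen ram peach]
  30. access ram: HIT. Cache (LRU->MRU): [cat hen peach ram]
  31. access peach: HIT. Cache (LRU->MRU): [cat hen ram peach]
Total: 24 hits, 7 misses, 3 evictions

Answer: 3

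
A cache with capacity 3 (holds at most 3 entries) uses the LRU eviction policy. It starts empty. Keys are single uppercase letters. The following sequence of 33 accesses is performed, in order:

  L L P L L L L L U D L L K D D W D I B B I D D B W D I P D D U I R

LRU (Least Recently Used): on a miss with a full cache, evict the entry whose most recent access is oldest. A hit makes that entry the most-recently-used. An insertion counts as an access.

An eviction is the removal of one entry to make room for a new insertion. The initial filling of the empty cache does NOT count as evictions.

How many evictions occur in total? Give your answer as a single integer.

LRU simulation (capacity=3):
  1. access L: MISS. Cache (LRU->MRU): [L]
  2. access L: HIT. Cache (LRU->MRU): [L]
  3. access P: MISS. Cache (LRU->MRU): [L P]
  4. access L: HIT. Cache (LRU->MRU): [P L]
  5. access L: HIT. Cache (LRU->MRU): [P L]
  6. access L: HIT. Cache (LRU->MRU): [P L]
  7. access L: HIT. Cache (LRU->MRU): [P L]
  8. access L: HIT. Cache (LRU->MRU): [P L]
  9. access U: MISS. Cache (LRU->MRU): [P L U]
  10. access D: MISS, evict P. Cache (LRU->MRU): [L U D]
  11. access L: HIT. Cache (LRU->MRU): [U D L]
  12. access L: HIT. Cache (LRU->MRU): [U D L]
  13. access K: MISS, evict U. Cache (LRU->MRU): [D L K]
  14. access D: HIT. Cache (LRU->MRU): [L K D]
  15. access D: HIT. Cache (LRU->MRU): [L K D]
  16. access W: MISS, evict L. Cache (LRU->MRU): [K D W]
  17. access D: HIT. Cache (LRU->MRU): [K W D]
  18. access I: MISS, evict K. Cache (LRU->MRU): [W D I]
  19. access B: MISS, evict W. Cache (LRU->MRU): [D I B]
  20. access B: HIT. Cache (LRU->MRU): [D I B]
  21. access I: HIT. Cache (LRU->MRU): [D B I]
  22. access D: HIT. Cache (LRU->MRU): [B I D]
  23. access D: HIT. Cache (LRU->MRU): [B I D]
  24. access B: HIT. Cache (LRU->MRU): [I D B]
  25. access W: MISS, evict I. Cache (LRU->MRU): [D B W]
  26. access D: HIT. Cache (LRU->MRU): [B W D]
  27. access I: MISS, evict B. Cache (LRU->MRU): [W D I]
  28. access P: MISS, evict W. Cache (LRU->MRU): [D I P]
  29. access D: HIT. Cache (LRU->MRU): [I P D]
  30. access D: HIT. Cache (LRU->MRU): [I P D]
  31. access U: MISS, evict I. Cache (LRU->MRU): [P D U]
  32. access I: MISS, evict P. Cache (LRU->MRU): [D U I]
  33. access R: MISS, evict D. Cache (LRU->MRU): [U I R]
Total: 19 hits, 14 misses, 11 evictions

Answer: 11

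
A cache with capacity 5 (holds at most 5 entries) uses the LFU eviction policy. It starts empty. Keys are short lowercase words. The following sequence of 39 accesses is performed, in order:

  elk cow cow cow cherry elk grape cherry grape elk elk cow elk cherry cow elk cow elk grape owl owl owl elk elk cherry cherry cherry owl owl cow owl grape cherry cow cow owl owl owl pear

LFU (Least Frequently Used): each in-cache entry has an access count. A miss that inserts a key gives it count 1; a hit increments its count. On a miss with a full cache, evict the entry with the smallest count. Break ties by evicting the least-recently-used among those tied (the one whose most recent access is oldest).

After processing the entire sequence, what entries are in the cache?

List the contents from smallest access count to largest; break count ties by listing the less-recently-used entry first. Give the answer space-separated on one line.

LFU simulation (capacity=5):
  1. access elk: MISS. Cache: [elk(c=1)]
  2. access cow: MISS. Cache: [elk(c=1) cow(c=1)]
  3. access cow: HIT, count now 2. Cache: [elk(c=1) cow(c=2)]
  4. access cow: HIT, count now 3. Cache: [elk(c=1) cow(c=3)]
  5. access cherry: MISS. Cache: [elk(c=1) cherry(c=1) cow(c=3)]
  6. access elk: HIT, count now 2. Cache: [cherry(c=1) elk(c=2) cow(c=3)]
  7. access grape: MISS. Cache: [cherry(c=1) grape(c=1) elk(c=2) cow(c=3)]
  8. access cherry: HIT, count now 2. Cache: [grape(c=1) elk(c=2) cherry(c=2) cow(c=3)]
  9. access grape: HIT, count now 2. Cache: [elk(c=2) cherry(c=2) grape(c=2) cow(c=3)]
  10. access elk: HIT, count now 3. Cache: [cherry(c=2) grape(c=2) cow(c=3) elk(c=3)]
  11. access elk: HIT, count now 4. Cache: [cherry(c=2) grape(c=2) cow(c=3) elk(c=4)]
  12. access cow: HIT, count now 4. Cache: [cherry(c=2) grape(c=2) elk(c=4) cow(c=4)]
  13. access elk: HIT, count now 5. Cache: [cherry(c=2) grape(c=2) cow(c=4) elk(c=5)]
  14. access cherry: HIT, count now 3. Cache: [grape(c=2) cherry(c=3) cow(c=4) elk(c=5)]
  15. access cow: HIT, count now 5. Cache: [grape(c=2) cherry(c=3) elk(c=5) cow(c=5)]
  16. access elk: HIT, count now 6. Cache: [grape(c=2) cherry(c=3) cow(c=5) elk(c=6)]
  17. access cow: HIT, count now 6. Cache: [grape(c=2) cherry(c=3) elk(c=6) cow(c=6)]
  18. access elk: HIT, count now 7. Cache: [grape(c=2) cherry(c=3) cow(c=6) elk(c=7)]
  19. access grape: HIT, count now 3. Cache: [cherry(c=3) grape(c=3) cow(c=6) elk(c=7)]
  20. access owl: MISS. Cache: [owl(c=1) cherry(c=3) grape(c=3) cow(c=6) elk(c=7)]
  21. access owl: HIT, count now 2. Cache: [owl(c=2) cherry(c=3) grape(c=3) cow(c=6) elk(c=7)]
  22. access owl: HIT, count now 3. Cache: [cherry(c=3) grape(c=3) owl(c=3) cow(c=6) elk(c=7)]
  23. access elk: HIT, count now 8. Cache: [cherry(c=3) grape(c=3) owl(c=3) cow(c=6) elk(c=8)]
  24. access elk: HIT, count now 9. Cache: [cherry(c=3) grape(c=3) owl(c=3) cow(c=6) elk(c=9)]
  25. access cherry: HIT, count now 4. Cache: [grape(c=3) owl(c=3) cherry(c=4) cow(c=6) elk(c=9)]
  26. access cherry: HIT, count now 5. Cache: [grape(c=3) owl(c=3) cherry(c=5) cow(c=6) elk(c=9)]
  27. access cherry: HIT, count now 6. Cache: [grape(c=3) owl(c=3) cow(c=6) cherry(c=6) elk(c=9)]
  28. access owl: HIT, count now 4. Cache: [grape(c=3) owl(c=4) cow(c=6) cherry(c=6) elk(c=9)]
  29. access owl: HIT, count now 5. Cache: [grape(c=3) owl(c=5) cow(c=6) cherry(c=6) elk(c=9)]
  30. access cow: HIT, count now 7. Cache: [grape(c=3) owl(c=5) cherry(c=6) cow(c=7) elk(c=9)]
  31. access owl: HIT, count now 6. Cache: [grape(c=3) cherry(c=6) owl(c=6) cow(c=7) elk(c=9)]
  32. access grape: HIT, count now 4. Cache: [grape(c=4) cherry(c=6) owl(c=6) cow(c=7) elk(c=9)]
  33. access cherry: HIT, count now 7. Cache: [grape(c=4) owl(c=6) cow(c=7) cherry(c=7) elk(c=9)]
  34. access cow: HIT, count now 8. Cache: [grape(c=4) owl(c=6) cherry(c=7) cow(c=8) elk(c=9)]
  35. access cow: HIT, count now 9. Cache: [grape(c=4) owl(c=6) cherry(c=7) elk(c=9) cow(c=9)]
  36. access owl: HIT, count now 7. Cache: [grape(c=4) cherry(c=7) owl(c=7) elk(c=9) cow(c=9)]
  37. access owl: HIT, count now 8. Cache: [grape(c=4) cherry(c=7) owl(c=8) elk(c=9) cow(c=9)]
  38. access owl: HIT, count now 9. Cache: [grape(c=4) cherry(c=7) elk(c=9) cow(c=9) owl(c=9)]
  39. access pear: MISS, evict grape(c=4). Cache: [pear(c=1) cherry(c=7) elk(c=9) cow(c=9) owl(c=9)]
Total: 33 hits, 6 misses, 1 evictions

Answer: pear cherry elk cow owl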